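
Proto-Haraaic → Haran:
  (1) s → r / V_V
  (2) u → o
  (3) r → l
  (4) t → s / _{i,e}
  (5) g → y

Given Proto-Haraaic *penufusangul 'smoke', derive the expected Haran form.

Haran: start from *penufusangul.
  rule 1 (rhotacism): penufusangul → penufurangul
  rule 2 (vowel merger): penufurangul → penoforangol
  rule 3 (unconditioned shift): penoforangol → penofolangol
  rule 4: no change — penofolangol
  rule 5 (unconditioned shift): penofolangol → penofolanyol
  ⇒ Haran penofolanyol

penofolanyol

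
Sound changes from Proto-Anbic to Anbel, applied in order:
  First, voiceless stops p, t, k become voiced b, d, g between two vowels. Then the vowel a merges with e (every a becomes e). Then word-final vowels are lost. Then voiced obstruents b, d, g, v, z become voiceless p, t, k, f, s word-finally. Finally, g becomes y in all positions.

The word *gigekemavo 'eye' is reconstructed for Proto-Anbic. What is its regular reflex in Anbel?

yiyeyemef

Anbel: *gigekemavo > gigegemavo > gigegemevo > gigegemev > gigegemef > yiyeyemef  (by intervocalic voicing, vowel merger, apocope, final devoicing, unconditioned shift)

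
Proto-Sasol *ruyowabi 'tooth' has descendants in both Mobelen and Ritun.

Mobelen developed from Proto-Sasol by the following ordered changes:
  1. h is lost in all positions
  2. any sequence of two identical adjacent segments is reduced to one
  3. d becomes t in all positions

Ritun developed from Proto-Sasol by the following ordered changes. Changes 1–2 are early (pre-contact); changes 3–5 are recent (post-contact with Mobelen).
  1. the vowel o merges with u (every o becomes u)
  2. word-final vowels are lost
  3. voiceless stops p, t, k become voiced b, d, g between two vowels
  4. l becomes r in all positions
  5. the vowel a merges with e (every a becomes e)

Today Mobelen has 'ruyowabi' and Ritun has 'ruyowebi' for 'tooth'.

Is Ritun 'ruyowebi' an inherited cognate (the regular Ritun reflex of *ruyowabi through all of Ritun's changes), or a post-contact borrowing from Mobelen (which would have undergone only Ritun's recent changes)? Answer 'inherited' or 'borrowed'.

borrowed

If inherited, *ruyowabi would pass through all of Ritun's changes:
Ritun: *ruyowabi
  ruyowabi → ruyuwabi   [vowel merger]
  ruyuwabi → ruyuwab   [apocope]
  ruyuwab (rule 3 does not apply)
  ruyuwab (rule 4 does not apply)
  ruyuwab → ruyuweb   [vowel merger]
  giving Ritun ruyuweb.
If borrowed from Mobelen 'ruyowabi' after the early changes, it would undergo only the recent ones:
  rule 3 (intervocalic voicing): no change (ruyowabi)
  rule 4 (unconditioned shift): no change (ruyowabi)
  rule 5 (vowel merger): ruyowabi → ruyowebi
  ⇒ as a loan: ruyowebi
Ritun 'ruyowebi' matches the loan outcome 'ruyowebi', not the inherited 'ruyuweb' — it skipped the early Ritun changes, so it was borrowed from Mobelen.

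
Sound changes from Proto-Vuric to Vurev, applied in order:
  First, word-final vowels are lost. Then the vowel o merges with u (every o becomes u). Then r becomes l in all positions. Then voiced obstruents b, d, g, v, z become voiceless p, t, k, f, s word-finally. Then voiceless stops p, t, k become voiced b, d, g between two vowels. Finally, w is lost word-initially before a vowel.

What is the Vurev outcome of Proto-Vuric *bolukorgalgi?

Vurev: *bolukorgalgi > bolukorgalg > bulukurgalg > bulukulgalg > bulukulgalk > bulugulgalk  (by apocope, vowel merger, unconditioned shift, final devoicing, intervocalic voicing)

bulugulgalk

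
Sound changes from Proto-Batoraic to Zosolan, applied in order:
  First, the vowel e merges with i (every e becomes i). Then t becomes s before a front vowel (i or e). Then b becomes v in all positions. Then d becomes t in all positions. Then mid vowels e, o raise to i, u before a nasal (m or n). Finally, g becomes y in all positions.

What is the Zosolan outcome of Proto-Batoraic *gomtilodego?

yumsilotiyo

Zosolan: start from *gomtilodego.
  rule 1 (vowel merger): gomtilodego → gomtilodigo
  rule 2 (palatalisation): gomtilodigo → gomsilodigo
  rule 3: no change — gomsilodigo
  rule 4 (unconditioned shift): gomsilodigo → gomsilotigo
  rule 5 (pre-nasal raising): gomsilotigo → gumsilotigo
  rule 6 (unconditioned shift): gumsilotigo → yumsilotiyo
  ⇒ Zosolan yumsilotiyo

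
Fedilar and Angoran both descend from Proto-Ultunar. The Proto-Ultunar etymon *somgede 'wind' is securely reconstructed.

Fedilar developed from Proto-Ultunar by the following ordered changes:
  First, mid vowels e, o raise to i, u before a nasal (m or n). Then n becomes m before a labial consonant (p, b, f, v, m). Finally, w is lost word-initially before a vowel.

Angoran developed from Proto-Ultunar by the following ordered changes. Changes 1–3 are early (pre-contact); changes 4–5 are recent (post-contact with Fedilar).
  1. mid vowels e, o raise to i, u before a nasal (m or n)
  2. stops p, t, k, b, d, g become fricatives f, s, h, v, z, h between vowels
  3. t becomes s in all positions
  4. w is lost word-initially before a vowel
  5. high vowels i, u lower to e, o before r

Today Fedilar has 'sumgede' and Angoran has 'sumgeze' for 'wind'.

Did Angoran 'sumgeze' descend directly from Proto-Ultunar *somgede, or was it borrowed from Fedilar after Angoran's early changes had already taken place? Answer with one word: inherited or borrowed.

If inherited, *somgede would pass through all of Angoran's changes:
Angoran: start from *somgede.
  rule 1 (pre-nasal raising): somgede → sumgede
  rule 2 (intervocalic lenition): sumgede → sumgeze
  rule 3: no change — sumgeze
  rule 4: no change — sumgeze
  rule 5: no change — sumgeze
  ⇒ Angoran sumgeze
If borrowed from Fedilar 'sumgede' after the early changes, it would undergo only the recent ones:
  rule 4 (glide loss): no change (sumgede)
  rule 5 (pre-rhotic lowering): no change (sumgede)
  ⇒ as a loan: sumgede
Angoran 'sumgeze' matches the inherited outcome exactly, so it is an inherited cognate, not a loan.

inherited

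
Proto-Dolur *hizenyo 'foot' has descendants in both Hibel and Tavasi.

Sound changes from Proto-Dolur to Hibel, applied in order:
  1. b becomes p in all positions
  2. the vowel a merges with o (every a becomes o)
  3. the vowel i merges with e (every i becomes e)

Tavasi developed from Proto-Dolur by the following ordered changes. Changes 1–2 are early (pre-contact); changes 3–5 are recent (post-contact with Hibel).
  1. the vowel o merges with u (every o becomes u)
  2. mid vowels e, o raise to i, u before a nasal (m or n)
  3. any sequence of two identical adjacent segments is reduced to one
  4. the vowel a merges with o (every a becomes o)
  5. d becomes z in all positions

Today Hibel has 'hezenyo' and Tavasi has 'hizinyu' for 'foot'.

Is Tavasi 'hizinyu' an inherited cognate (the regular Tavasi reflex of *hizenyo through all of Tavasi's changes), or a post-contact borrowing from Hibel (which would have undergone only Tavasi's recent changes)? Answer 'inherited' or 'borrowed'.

inherited

If inherited, *hizenyo would pass through all of Tavasi's changes:
Tavasi: *hizenyo
  hizenyo → hizenyu   [vowel merger]
  hizenyu → hizinyu   [pre-nasal raising]
  hizinyu (rule 3 does not apply)
  hizinyu (rule 4 does not apply)
  hizinyu (rule 5 does not apply)
  giving Tavasi hizinyu.
If borrowed from Hibel 'hezenyo' after the early changes, it would undergo only the recent ones:
  rule 3 (degemination): no change (hezenyo)
  rule 4 (vowel merger): no change (hezenyo)
  rule 5 (unconditioned shift): no change (hezenyo)
  ⇒ as a loan: hezenyo
Tavasi 'hizinyu' matches the inherited outcome exactly, so it is an inherited cognate, not a loan.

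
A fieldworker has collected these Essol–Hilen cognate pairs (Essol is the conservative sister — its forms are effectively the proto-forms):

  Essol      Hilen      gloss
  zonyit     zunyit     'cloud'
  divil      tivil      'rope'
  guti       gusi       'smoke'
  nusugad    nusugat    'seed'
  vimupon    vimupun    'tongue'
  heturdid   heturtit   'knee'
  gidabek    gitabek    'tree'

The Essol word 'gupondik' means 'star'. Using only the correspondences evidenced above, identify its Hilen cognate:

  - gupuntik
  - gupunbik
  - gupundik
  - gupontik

gupuntik

zonyit ~ zunyit, vimupon ~ vimupun — Essol o corresponds to Hilen u after a consonant, before a nasal.
heturdid ~ heturtit — Essol d corresponds to Hilen t after a consonant, before a front vowel.
Applying these to Essol 'gupondik':
  gupondik → gupundik   (o→u after a consonant, before a nasal)
  gupundik → gupuntik   (d→t after a consonant, before a front vowel)
So the Hilen cognate is 'gupuntik'.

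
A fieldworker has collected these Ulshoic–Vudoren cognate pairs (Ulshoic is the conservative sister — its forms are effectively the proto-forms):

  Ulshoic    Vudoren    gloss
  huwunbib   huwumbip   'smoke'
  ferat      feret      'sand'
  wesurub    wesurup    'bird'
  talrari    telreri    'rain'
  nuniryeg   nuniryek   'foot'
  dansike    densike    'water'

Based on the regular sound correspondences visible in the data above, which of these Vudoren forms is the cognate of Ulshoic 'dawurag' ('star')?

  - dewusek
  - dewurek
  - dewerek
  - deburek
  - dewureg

dewurek

ferat ~ feret, talrari ~ telreri — Ulshoic a corresponds to Vudoren e after a consonant, before a consonant other than r, m, n, p, b, f, v.
nuniryeg ~ nuniryek — Ulshoic g corresponds to Vudoren k word-finally.
Applying these to Ulshoic 'dawurag':
  dawurag → dewurag   (a→e after a consonant, before a consonant other than r, m, n, p, b, f, v)
  dewurag → dewureg   (a→e after a consonant, before a consonant other than r, m, n, p, b, f, v)
  dewureg → dewurek   (g→k word-finally)
So the Vudoren cognate is 'dewurek'.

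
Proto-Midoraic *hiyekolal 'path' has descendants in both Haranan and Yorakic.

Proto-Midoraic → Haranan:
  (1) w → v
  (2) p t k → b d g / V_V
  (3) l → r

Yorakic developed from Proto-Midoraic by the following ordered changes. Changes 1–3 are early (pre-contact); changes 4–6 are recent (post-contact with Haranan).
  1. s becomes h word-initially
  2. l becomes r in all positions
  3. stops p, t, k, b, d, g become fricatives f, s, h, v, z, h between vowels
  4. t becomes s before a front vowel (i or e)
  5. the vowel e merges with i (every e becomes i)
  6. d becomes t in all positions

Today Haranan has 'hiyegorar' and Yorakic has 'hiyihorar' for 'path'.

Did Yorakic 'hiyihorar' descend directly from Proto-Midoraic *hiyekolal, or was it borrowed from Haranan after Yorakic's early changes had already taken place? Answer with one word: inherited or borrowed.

If inherited, *hiyekolal would pass through all of Yorakic's changes:
Yorakic: *hiyekolal > hiyekorar > hiyehorar > hiyihorar  (by unconditioned shift, intervocalic lenition, vowel merger)
If borrowed from Haranan 'hiyegorar' after the early changes, it would undergo only the recent ones:
  rule 4 (palatalisation): no change (hiyegorar)
  rule 5 (vowel merger): hiyegorar → hiyigorar
  rule 6 (unconditioned shift): no change (hiyigorar)
  ⇒ as a loan: hiyigorar
Yorakic 'hiyihorar' matches the inherited outcome exactly, so it is an inherited cognate, not a loan.

inherited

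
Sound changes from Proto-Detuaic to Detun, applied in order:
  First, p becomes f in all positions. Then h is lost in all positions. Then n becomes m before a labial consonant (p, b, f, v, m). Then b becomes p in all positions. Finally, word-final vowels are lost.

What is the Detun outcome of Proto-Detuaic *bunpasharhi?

Detun: *bunpasharhi
  bunpasharhi → bunfasharhi   [unconditioned shift]
  bunfasharhi → bunfasari   [h-loss]
  bunfasari → bumfasari   [nasal place assimilation]
  bumfasari → pumfasari   [unconditioned shift]
  pumfasari → pumfasar   [apocope]
  giving Detun pumfasar.

pumfasar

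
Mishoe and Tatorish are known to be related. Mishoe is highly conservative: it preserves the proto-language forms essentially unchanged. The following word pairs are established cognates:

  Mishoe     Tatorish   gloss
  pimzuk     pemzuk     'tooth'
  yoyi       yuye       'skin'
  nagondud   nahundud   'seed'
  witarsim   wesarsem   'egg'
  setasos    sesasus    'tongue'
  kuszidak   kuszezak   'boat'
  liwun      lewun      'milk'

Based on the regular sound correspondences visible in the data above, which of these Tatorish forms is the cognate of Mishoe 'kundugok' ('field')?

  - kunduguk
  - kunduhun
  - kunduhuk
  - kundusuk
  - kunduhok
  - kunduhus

kunduhuk

nagondud ~ nahundud — Mishoe g corresponds to Tatorish h between vowels (before a back vowel).
yoyi ~ yuye, setasos ~ sesasus — Mishoe o corresponds to Tatorish u after a consonant, before a consonant other than r, m, n, p, b, f, v.
Applying these to Mishoe 'kundugok':
  kundugok → kunduhok   (g→h between vowels (before a back vowel))
  kunduhok → kunduhuk   (o→u after a consonant, before a consonant other than r, m, n, p, b, f, v)
So the Tatorish cognate is 'kunduhuk'.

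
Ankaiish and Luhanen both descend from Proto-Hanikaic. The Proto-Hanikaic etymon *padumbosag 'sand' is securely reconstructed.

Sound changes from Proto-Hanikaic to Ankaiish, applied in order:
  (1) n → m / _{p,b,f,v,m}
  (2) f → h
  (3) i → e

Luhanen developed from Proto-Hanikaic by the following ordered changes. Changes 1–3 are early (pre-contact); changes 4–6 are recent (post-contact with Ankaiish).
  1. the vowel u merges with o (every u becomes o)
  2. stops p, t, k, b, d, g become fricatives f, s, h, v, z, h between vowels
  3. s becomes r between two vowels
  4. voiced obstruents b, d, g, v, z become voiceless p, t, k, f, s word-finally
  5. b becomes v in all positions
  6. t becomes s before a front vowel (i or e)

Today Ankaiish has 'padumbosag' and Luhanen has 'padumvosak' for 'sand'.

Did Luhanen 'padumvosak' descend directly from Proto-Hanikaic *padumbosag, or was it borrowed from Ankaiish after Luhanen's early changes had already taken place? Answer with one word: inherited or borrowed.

borrowed

If inherited, *padumbosag would pass through all of Luhanen's changes:
Luhanen: *padumbosag > padombosag > pazombosag > pazomborag > pazomborak > pazomvorak  (by vowel merger, intervocalic lenition, rhotacism, final devoicing, unconditioned shift)
If borrowed from Ankaiish 'padumbosag' after the early changes, it would undergo only the recent ones:
  rule 4 (final devoicing): padumbosag → padumbosak
  rule 5 (unconditioned shift): padumbosak → padumvosak
  rule 6 (palatalisation): no change (padumvosak)
  ⇒ as a loan: padumvosak
Luhanen 'padumvosak' matches the loan outcome 'padumvosak', not the inherited 'pazomvorak' — it skipped the early Luhanen changes, so it was borrowed from Ankaiish.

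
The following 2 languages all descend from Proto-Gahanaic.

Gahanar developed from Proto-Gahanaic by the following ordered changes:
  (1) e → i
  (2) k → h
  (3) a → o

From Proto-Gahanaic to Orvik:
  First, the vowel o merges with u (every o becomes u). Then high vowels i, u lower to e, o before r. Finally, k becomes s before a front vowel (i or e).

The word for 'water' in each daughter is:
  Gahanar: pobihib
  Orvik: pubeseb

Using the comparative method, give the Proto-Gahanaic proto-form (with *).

*pobekeb

Position 5: Gahanar has h, Orvik has s. Taking the neighbouring segments as reconstructed: Gahanar h could go back to *k or *h; Orvik s could go back to *k or *s — the one source consistent with every daughter is *k.
Position 4: Gahanar has i, Orvik has e. Taking the neighbouring segments as reconstructed: Gahanar i could go back to *e or *i; Orvik e can only go back to *e — the one source consistent with every daughter is *e.
Continuing position by position gives *pobekeb; check it forward:
Gahanar: *pobekeb
  pobekeb → pobikib   [vowel merger]
  pobikib → pobihib   [unconditioned shift]
  pobihib (rule 3 does not apply)
  giving Gahanar pobihib.
Orvik: *pobekeb > pubekeb > pubeseb  (by vowel merger, palatalisation)
No other proto-form is consistent with every reflex, so the reconstruction is *pobekeb.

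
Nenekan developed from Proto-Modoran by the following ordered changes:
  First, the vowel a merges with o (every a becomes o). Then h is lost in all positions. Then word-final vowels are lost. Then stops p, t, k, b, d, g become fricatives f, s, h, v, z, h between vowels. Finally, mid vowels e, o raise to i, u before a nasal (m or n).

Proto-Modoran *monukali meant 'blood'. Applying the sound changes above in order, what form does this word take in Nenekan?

munuhol

Nenekan: *monukali > monukoli > monukol > monuhol > munuhol  (by vowel merger, apocope, intervocalic lenition, pre-nasal raising)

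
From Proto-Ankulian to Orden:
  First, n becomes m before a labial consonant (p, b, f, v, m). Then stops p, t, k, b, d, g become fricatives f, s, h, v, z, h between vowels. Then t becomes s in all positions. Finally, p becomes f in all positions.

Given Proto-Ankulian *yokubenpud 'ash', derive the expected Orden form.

yohuvemfud

Orden: *yokubenpud > yokubempud > yohuvempud > yohuvemfud  (by nasal place assimilation, intervocalic lenition, unconditioned shift)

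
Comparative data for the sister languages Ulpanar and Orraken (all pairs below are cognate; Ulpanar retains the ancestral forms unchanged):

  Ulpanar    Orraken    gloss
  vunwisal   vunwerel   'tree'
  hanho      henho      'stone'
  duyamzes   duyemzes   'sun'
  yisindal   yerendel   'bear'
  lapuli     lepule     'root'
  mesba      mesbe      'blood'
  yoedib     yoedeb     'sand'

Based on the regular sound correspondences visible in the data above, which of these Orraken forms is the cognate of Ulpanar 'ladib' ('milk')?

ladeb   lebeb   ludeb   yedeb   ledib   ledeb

vunwisal ~ vunwerel, yisindal ~ yerendel — Ulpanar a corresponds to Orraken e after a consonant, before a consonant other than r, m, n, p, b, f, v.
yoedib ~ yoedeb — Ulpanar i corresponds to Orraken e after a consonant, before a labial obstruent.
Applying these to Ulpanar 'ladib':
  ladib → ledib   (a→e after a consonant, before a consonant other than r, m, n, p, b, f, v)
  ledib → ledeb   (i→e after a consonant, before a labial obstruent)
So the Orraken cognate is 'ledeb'.

ledeb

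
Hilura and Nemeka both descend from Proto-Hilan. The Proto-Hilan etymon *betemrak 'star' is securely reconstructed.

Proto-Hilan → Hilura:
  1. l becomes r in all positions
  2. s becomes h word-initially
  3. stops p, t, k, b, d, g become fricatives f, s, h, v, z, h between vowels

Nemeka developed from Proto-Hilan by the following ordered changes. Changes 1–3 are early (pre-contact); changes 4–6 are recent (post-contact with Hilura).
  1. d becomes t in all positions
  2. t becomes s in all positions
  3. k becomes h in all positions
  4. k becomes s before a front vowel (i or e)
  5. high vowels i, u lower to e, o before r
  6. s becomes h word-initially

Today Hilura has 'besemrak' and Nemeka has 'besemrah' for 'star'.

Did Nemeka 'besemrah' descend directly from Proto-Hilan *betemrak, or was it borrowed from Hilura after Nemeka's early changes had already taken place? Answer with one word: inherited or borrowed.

If inherited, *betemrak would pass through all of Nemeka's changes:
Nemeka: start from *betemrak.
  rule 1: no change — betemrak
  rule 2 (unconditioned shift): betemrak → besemrak
  rule 3 (unconditioned shift): besemrak → besemrah
  rule 4: no change — besemrah
  rule 5: no change — besemrah
  rule 6: no change — besemrah
  ⇒ Nemeka besemrah
If borrowed from Hilura 'besemrak' after the early changes, it would undergo only the recent ones:
  rule 4 (palatalisation): no change (besemrak)
  rule 5 (pre-rhotic lowering): no change (besemrak)
  rule 6 (debuccalisation): no change (besemrak)
  ⇒ as a loan: besemrak
Nemeka 'besemrah' matches the inherited outcome exactly, so it is an inherited cognate, not a loan.

inherited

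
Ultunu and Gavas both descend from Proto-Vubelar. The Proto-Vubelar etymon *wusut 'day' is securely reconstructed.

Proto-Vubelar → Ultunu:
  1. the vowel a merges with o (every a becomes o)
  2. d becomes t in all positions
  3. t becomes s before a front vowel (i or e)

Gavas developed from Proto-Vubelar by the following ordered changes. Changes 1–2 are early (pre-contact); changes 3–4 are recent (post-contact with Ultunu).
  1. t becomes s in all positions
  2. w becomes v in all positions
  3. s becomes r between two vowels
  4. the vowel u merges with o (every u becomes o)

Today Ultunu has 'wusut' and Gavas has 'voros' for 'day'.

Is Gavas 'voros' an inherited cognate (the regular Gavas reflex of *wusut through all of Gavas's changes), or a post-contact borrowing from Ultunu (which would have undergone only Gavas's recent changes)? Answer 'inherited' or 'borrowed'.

inherited

If inherited, *wusut would pass through all of Gavas's changes:
Gavas: *wusut > wusus > vusus > vurus > voros  (by unconditioned shift, unconditioned shift, rhotacism, vowel merger)
If borrowed from Ultunu 'wusut' after the early changes, it would undergo only the recent ones:
  rule 3 (rhotacism): wusut → wurut
  rule 4 (vowel merger): wurut → worot
  ⇒ as a loan: worot
Gavas 'voros' matches the inherited outcome exactly, so it is an inherited cognate, not a loan.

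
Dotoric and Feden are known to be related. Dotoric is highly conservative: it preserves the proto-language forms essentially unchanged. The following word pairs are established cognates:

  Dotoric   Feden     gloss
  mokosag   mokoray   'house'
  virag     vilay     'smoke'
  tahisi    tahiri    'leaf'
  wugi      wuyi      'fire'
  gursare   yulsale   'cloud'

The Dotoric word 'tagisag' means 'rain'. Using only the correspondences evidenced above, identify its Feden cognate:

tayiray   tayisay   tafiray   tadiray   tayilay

tayiray

wugi ~ wuyi — Dotoric g corresponds to Feden y between vowels (before a front vowel).
mokosag ~ mokoray — Dotoric s corresponds to Feden r between vowels (before a back vowel).
mokosag ~ mokoray, virag ~ vilay — Dotoric g corresponds to Feden y word-finally.
Applying these to Dotoric 'tagisag':
  tagisag → tayisag   (g→y between vowels (before a front vowel))
  tayisag → tayirag   (s→r between vowels (before a back vowel))
  tayirag → tayiray   (g→y word-finally)
So the Feden cognate is 'tayiray'.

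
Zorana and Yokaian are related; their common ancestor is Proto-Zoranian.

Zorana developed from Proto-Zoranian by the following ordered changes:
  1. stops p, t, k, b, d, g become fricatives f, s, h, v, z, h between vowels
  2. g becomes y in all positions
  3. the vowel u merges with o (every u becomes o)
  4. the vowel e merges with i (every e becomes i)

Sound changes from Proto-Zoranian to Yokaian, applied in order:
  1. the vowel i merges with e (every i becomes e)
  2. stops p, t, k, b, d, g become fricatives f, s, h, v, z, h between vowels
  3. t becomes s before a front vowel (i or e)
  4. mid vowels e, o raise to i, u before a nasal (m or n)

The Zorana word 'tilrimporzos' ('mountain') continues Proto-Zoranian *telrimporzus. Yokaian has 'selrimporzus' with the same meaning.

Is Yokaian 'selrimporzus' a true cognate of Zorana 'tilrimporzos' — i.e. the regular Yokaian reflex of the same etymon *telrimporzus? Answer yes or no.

Derive the expected Yokaian reflex of *telrimporzus:
Yokaian: start from *telrimporzus.
  rule 1 (vowel merger): telrimporzus → telremporzus
  rule 2: no change — telremporzus
  rule 3 (palatalisation): telremporzus → selremporzus
  rule 4 (pre-nasal raising): selremporzus → selrimporzus
  ⇒ Yokaian selrimporzus
Yokaian 'selrimporzus' matches the regular reflex exactly, so the pair is cognate.

yes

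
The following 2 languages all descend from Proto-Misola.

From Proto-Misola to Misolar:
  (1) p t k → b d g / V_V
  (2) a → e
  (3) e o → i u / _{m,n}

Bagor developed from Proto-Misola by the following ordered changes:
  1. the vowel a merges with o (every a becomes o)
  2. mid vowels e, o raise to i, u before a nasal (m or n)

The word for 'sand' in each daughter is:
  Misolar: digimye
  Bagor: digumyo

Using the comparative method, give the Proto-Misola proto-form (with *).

Position 4: Misolar has i, Bagor has u. Taking the neighbouring segments as reconstructed: Misolar i could go back to *a or *e or *i; Bagor u could go back to *a or *o or *u — the one source consistent with every daughter is *a.
Position 7: Misolar has e, Bagor has o. Taking the neighbouring segments as reconstructed: Misolar e could go back to *a or *e; Bagor o could go back to *a or *o — the one source consistent with every daughter is *a.
This points to *digamya. Verify forward in each daughter:
Misolar: *digamya
  digamya (rule 1 does not apply)
  digamya → digemye   [vowel merger]
  digemye → digimye   [pre-nasal raising]
  giving Misolar digimye.
Bagor: *digamya > digomyo > digumyo  (by vowel merger, pre-nasal raising)
Only *digamya yields all of Misolar digimye, Bagor digumyo.

*digamya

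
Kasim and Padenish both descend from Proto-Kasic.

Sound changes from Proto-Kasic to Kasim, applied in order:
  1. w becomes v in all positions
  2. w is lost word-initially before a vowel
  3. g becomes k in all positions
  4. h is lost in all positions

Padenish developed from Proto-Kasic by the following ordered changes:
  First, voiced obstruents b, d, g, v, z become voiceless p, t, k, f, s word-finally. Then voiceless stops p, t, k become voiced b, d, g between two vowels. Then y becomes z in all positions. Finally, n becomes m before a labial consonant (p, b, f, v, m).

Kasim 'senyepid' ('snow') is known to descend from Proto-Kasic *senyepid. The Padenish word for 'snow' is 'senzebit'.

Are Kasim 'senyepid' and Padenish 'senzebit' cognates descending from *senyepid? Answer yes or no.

yes

Derive the expected Padenish reflex of *senyepid:
Padenish: start from *senyepid.
  rule 1 (final devoicing): senyepid → senyepit
  rule 2 (intervocalic voicing): senyepit → senyebit
  rule 3 (unconditioned shift): senyebit → senzebit
  rule 4: no change — senzebit
  ⇒ Padenish senzebit
Padenish 'senzebit' matches the regular reflex exactly, so the pair is cognate.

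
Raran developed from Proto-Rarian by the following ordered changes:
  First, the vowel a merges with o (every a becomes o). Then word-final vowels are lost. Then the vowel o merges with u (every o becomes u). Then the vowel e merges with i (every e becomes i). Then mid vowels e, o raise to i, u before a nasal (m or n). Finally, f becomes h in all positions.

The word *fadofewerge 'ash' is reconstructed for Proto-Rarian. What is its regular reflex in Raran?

Raran: start from *fadofewerge.
  rule 1 (vowel merger): fadofewerge → fodofewerge
  rule 2 (apocope): fodofewerge → fodofewerg
  rule 3 (vowel merger): fodofewerg → fudufewerg
  rule 4 (vowel merger): fudufewerg → fudufiwirg
  rule 5: no change — fudufiwirg
  rule 6 (unconditioned shift): fudufiwirg → huduhiwirg
  ⇒ Raran huduhiwirg

huduhiwirg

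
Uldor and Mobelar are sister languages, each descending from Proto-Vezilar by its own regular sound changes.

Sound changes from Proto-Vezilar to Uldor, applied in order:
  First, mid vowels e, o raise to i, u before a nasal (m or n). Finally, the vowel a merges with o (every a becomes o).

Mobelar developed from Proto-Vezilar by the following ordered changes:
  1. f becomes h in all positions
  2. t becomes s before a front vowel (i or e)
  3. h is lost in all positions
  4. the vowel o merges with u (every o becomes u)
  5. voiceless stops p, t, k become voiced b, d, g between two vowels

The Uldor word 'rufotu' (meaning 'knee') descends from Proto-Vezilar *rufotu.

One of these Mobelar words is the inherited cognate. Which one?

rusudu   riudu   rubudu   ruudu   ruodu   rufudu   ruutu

Mobelar: *rufotu > ruhotu > ruotu > ruutu > ruudu  (by unconditioned shift, h-loss, vowel merger, intervocalic voicing)

ruudu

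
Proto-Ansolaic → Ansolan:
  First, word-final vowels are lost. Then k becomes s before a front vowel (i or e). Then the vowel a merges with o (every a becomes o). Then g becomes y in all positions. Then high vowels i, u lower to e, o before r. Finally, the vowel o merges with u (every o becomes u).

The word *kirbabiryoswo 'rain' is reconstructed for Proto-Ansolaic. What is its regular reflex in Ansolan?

Ansolan: *kirbabiryoswo > kirbabiryosw > sirbabiryosw > sirbobiryosw > serboberyosw > serbuberyusw  (by apocope, palatalisation, vowel merger, pre-rhotic lowering, vowel merger)

serbuberyusw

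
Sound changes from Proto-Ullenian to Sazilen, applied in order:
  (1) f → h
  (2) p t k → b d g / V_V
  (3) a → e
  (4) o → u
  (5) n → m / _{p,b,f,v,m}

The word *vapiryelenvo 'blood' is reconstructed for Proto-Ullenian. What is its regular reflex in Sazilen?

vebiryelemvu

Sazilen: start from *vapiryelenvo.
  rule 1: no change — vapiryelenvo
  rule 2 (intervocalic voicing): vapiryelenvo → vabiryelenvo
  rule 3 (vowel merger): vabiryelenvo → vebiryelenvo
  rule 4 (vowel merger): vebiryelenvo → vebiryelenvu
  rule 5 (nasal place assimilation): vebiryelenvu → vebiryelemvu
  ⇒ Sazilen vebiryelemvu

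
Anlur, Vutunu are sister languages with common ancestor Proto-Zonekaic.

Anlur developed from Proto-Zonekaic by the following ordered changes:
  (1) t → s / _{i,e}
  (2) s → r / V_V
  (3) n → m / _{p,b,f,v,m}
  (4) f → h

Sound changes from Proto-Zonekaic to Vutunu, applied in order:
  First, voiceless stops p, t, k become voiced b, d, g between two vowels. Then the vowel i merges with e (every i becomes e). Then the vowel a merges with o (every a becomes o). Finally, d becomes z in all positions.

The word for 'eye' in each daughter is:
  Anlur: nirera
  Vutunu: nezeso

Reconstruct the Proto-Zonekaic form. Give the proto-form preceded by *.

Position 2: Anlur has i, Vutunu has e. Anlur preserves i here (none of its changes turn any other segment into i), so the proto-segment is *i.
Position 3: Anlur has r, Vutunu has z. Taking the neighbouring segments as reconstructed: Anlur r could go back to *t or *s or *r; Vutunu z could go back to *t or *d or *z — the one source consistent with every daughter is *t.
Position 5: Anlur has r, Vutunu has s. Vutunu preserves s here (none of its changes turn any other segment into s), so the proto-segment is *s.
Continuing position by position gives *nitesa; check it forward:
Anlur: *nitesa > nisesa > nirera  (by palatalisation, rhotacism)
Vutunu: start from *nitesa.
  rule 1 (intervocalic voicing): nitesa → nidesa
  rule 2 (vowel merger): nidesa → nedesa
  rule 3 (vowel merger): nedesa → nedeso
  rule 4 (unconditioned shift): nedeso → nezeso
  ⇒ Vutunu nezeso
Only *nitesa yields all of Anlur nirera, Vutunu nezeso.

*nitesa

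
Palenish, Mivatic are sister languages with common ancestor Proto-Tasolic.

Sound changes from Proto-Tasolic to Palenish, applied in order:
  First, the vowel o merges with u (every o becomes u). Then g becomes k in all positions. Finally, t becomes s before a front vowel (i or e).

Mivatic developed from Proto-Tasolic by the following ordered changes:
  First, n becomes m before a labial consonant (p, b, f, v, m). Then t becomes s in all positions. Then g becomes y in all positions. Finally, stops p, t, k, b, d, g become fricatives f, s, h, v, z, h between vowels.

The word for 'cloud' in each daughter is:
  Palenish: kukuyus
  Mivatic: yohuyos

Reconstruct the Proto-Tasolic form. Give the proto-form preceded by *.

Position 3: Palenish has k, Mivatic has h. Taking the neighbouring segments as reconstructed: Palenish k could go back to *k or *g; Mivatic h could go back to *k or *h — the one source consistent with every daughter is *k.
Position 1: Palenish has k, Mivatic has y. Taking the neighbouring segments as reconstructed: Palenish k could go back to *k or *g; Mivatic y could go back to *g or *y — the one source consistent with every daughter is *g.
Position 6: Palenish has u, Mivatic has o. Mivatic preserves o here (none of its changes turn any other segment into o), so the proto-segment is *o.
Verify the candidate proto-form against each daughter:
Palenish: *gokuyos
  gokuyos → gukuyus   [vowel merger]
  gukuyus → kukuyus   [unconditioned shift]
  kukuyus (rule 3 does not apply)
  giving Palenish kukuyus.
Mivatic: *gokuyos
  gokuyos (rule 1 does not apply)
  gokuyos (rule 2 does not apply)
  gokuyos → yokuyos   [unconditioned shift]
  yokuyos → yohuyos   [intervocalic lenition]
  giving Mivatic yohuyos.
*gokuyos is the unique common source.

*gokuyos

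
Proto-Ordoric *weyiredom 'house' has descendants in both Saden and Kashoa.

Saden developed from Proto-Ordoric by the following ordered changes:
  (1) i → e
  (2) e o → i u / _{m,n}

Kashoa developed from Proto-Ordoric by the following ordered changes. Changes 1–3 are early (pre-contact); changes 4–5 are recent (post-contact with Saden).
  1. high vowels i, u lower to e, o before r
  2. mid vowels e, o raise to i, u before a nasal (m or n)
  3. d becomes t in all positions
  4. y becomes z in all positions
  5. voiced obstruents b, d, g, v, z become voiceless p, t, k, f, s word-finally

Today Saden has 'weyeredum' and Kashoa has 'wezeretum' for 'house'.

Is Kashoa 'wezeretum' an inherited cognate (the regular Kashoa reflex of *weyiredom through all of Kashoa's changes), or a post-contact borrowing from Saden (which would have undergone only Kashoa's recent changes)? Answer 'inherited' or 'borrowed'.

inherited

If inherited, *weyiredom would pass through all of Kashoa's changes:
Kashoa: start from *weyiredom.
  rule 1 (pre-rhotic lowering): weyiredom → weyeredom
  rule 2 (pre-nasal raising): weyeredom → weyeredum
  rule 3 (unconditioned shift): weyeredum → weyeretum
  rule 4 (unconditioned shift): weyeretum → wezeretum
  rule 5: no change — wezeretum
  ⇒ Kashoa wezeretum
If borrowed from Saden 'weyeredum' after the early changes, it would undergo only the recent ones:
  rule 4 (unconditioned shift): weyeredum → wezeredum
  rule 5 (final devoicing): no change (wezeredum)
  ⇒ as a loan: wezeredum
Kashoa 'wezeretum' matches the inherited outcome exactly, so it is an inherited cognate, not a loan.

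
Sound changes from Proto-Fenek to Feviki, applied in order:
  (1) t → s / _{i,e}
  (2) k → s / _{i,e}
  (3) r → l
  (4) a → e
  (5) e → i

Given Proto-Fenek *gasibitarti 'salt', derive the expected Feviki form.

gisibitilsi

Feviki: *gasibitarti > gasibitarsi > gasibitalsi > gesibitelsi > gisibitilsi  (by palatalisation, unconditioned shift, vowel merger, vowel merger)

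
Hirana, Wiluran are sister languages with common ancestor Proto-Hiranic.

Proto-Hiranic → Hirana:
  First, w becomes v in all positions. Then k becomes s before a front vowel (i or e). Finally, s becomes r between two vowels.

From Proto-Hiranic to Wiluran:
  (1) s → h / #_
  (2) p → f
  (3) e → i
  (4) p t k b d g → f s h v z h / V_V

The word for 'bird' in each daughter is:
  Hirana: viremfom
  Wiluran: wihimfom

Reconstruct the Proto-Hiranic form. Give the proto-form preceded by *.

Position 3: Hirana has r, Wiluran has h. Taking the neighbouring segments as reconstructed: Hirana r could go back to *k or *s or *r; Wiluran h could go back to *k or *g or *h — the one source consistent with every daughter is *k.
Position 1: Hirana has v, Wiluran has w. Wiluran preserves w here (none of its changes turn any other segment into w), so the proto-segment is *w.
This points to *wikemfom. Verify forward in each daughter:
Hirana: start from *wikemfom.
  rule 1 (unconditioned shift): wikemfom → vikemfom
  rule 2 (palatalisation): vikemfom → visemfom
  rule 3 (rhotacism): visemfom → viremfom
  ⇒ Hirana viremfom
Wiluran: *wikemfom > wikimfom > wihimfom  (by vowel merger, intervocalic lenition)
No other proto-form is consistent with every reflex, so the reconstruction is *wikemfom.

*wikemfom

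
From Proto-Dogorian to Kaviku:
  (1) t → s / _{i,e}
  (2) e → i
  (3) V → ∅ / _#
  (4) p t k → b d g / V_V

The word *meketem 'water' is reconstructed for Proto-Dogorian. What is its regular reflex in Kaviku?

migisim

Kaviku: *meketem > mekesem > mikisim > migisim  (by palatalisation, vowel merger, intervocalic voicing)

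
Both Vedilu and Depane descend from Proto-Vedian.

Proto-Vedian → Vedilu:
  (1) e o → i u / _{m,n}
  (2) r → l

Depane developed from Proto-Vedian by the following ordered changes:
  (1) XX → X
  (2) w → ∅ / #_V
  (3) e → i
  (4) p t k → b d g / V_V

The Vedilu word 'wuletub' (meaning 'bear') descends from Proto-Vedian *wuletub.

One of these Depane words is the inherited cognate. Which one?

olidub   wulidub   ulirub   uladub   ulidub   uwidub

ulidub

Depane: *wuletub
  wuletub (rule 1 does not apply)
  wuletub → uletub   [glide loss]
  uletub → ulitub   [vowel merger]
  ulitub → ulidub   [intervocalic voicing]
  giving Depane ulidub.
Only 'ulidub' matches the regular Depane development of *wuletub.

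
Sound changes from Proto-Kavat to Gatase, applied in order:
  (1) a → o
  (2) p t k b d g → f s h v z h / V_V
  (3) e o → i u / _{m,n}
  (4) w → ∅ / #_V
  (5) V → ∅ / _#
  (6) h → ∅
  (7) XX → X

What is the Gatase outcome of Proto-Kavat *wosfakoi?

Gatase: start from *wosfakoi.
  rule 1 (vowel merger): wosfakoi → wosfokoi
  rule 2 (intervocalic lenition): wosfokoi → wosfohoi
  rule 3: no change — wosfohoi
  rule 4 (glide loss): wosfohoi → osfohoi
  rule 5 (apocope): osfohoi → osfoho
  rule 6 (h-loss): osfoho → osfoo
  rule 7 (degemination): osfoo → osfo
  ⇒ Gatase osfo

osfo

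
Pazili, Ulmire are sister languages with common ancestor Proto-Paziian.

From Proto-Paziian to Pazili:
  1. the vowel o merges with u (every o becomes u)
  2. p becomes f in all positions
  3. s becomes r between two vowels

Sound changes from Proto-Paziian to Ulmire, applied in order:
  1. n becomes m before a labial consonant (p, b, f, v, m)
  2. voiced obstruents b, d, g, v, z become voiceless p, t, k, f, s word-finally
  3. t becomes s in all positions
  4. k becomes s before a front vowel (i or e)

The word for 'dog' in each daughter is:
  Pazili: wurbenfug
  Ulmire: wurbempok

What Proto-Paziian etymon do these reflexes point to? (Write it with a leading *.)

*wurbenpog

Position 6: Pazili has n, Ulmire has m. Pazili preserves n here (none of its changes turn any other segment into n), so the proto-segment is *n.
Position 8: Pazili has u, Ulmire has o. Ulmire preserves o here (none of its changes turn any other segment into o), so the proto-segment is *o.
Verify the candidate proto-form against each daughter:
Pazili: *wurbenpog
  wurbenpog → wurbenpug   [vowel merger]
  wurbenpug → wurbenfug   [unconditioned shift]
  wurbenfug (rule 3 does not apply)
  giving Pazili wurbenfug.
Ulmire: start from *wurbenpog.
  rule 1 (nasal place assimilation): wurbenpog → wurbempog
  rule 2 (final devoicing): wurbempog → wurbempok
  rule 3: no change — wurbempok
  rule 4: no change — wurbempok
  ⇒ Ulmire wurbempok
*wurbenpog is the unique common source.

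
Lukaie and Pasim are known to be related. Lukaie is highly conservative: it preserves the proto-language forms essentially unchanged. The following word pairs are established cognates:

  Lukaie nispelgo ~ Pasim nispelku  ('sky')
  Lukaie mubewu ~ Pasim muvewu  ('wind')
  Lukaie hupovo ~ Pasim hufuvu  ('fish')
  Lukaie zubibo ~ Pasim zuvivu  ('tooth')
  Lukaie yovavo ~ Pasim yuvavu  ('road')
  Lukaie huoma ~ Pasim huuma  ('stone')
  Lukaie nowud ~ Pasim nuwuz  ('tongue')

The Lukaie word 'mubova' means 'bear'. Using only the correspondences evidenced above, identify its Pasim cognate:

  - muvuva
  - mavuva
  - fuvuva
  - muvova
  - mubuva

muvuva

zubibo ~ zuvivu — Lukaie b corresponds to Pasim v between vowels (before a back vowel).
hupovo ~ hufuvu, yovavo ~ yuvavu — Lukaie o corresponds to Pasim u after a consonant, before a labial obstruent.
Applying these to Lukaie 'mubova':
  mubova → muvova   (b→v between vowels (before a back vowel))
  muvova → muvuva   (o→u after a consonant, before a labial obstruent)
So the Pasim cognate is 'muvuva'.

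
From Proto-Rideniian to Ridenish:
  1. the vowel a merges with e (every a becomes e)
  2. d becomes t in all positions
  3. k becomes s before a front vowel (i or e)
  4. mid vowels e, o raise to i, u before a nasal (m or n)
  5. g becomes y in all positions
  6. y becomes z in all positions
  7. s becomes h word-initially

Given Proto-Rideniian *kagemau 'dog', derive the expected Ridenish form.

Ridenish: *kagemau
  kagemau → kegemeu   [vowel merger]
  kegemeu (rule 2 does not apply)
  kegemeu → segemeu   [palatalisation]
  segemeu → segimeu   [pre-nasal raising]
  segimeu → seyimeu   [unconditioned shift]
  seyimeu → sezimeu   [unconditioned shift]
  sezimeu → hezimeu   [debuccalisation]
  giving Ridenish hezimeu.

hezimeu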